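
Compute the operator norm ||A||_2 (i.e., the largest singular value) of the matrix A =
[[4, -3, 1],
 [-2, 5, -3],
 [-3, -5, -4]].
||A||_2 ≈ 7.8062 (= sqrt(largest eigenvalue of A^T A))

||A||_2 = sigma_max(A) = sqrt(lambda_max(A^T A)). Form the symmetric matrix M = A^T A =
[[29, -7, 22],
 [-7, 59, 2],
 [22, 2, 26]].
Its characteristic polynomial (trace, sum of principal 2x2 minors, determinant of M give the coefficients) is
  p(λ) = det(λ I - M) = λ^3 - 114λ^2 + 3462λ - 13924.
No integer candidate from the rational root theorem (±divisors of 13924) is a root, so the roots are irrational. The cubic discriminant is Δ = 954057312 > 0, so there are three distinct real roots. p(4) = -1836 and p(5) = 661 have opposite signs, so a root lies in (4, 5); Newton's method refines it to λ ≈ 4.7273. p(48) = 188 and p(49) = -351 have opposite signs, so a root lies in (48, 49); Newton's method refines it to λ ≈ 48.3358. p(60) = -604 and p(61) = 45 have opposite signs, so a root lies in (60, 61); Newton's method refines it to λ ≈ 60.9369. Check (Vieta): the three roots sum to 114, matching tr M = 114.
So the eigenvalues of A^T A are ≈ 4.7273, 48.3358, 60.9369 (all ≥ 0, as they must be for A^T A). The largest is λ_max ≈ 60.9369, hence ||A||_2 = sqrt(λ_max) ≈ 7.8062.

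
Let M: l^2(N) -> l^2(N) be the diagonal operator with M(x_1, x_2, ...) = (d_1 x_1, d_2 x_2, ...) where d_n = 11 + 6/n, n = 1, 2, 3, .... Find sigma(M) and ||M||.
sigma(M) = {11 + 6/n : n ≥ 1} ∪ {11}; ||M|| = 17

A bounded diagonal operator on l^2 with diagonal entries d_n has spectrum equal to the closure of {d_n : n ≥ 1}: every d_n is an eigenvalue (with eigenvector e_n), so {d_n} ⊂ sigma(M); the spectrum is closed, so its closure is too; and for lambda not in the closure, (M - lambda I) has bounded inverse (the diagonal entries 1/(d_n - lambda) are bounded). For our sequence d_n = 11 + 6/n, n = 1, 2, 3, ...:
  - {d_n} = {11 + 6/n : n ≥ 1}; the only limit point is 11
  - closure = {11 + 6/n : n ≥ 1} ∪ {11}
For the norm: a diagonal operator has ||M|| = sup_n |d_n|. Here d_n = 11 + 6/n is positive and decreasing, so sup_n |d_n| = d_1 = 11 + 6 = 17. So ||M|| = 17.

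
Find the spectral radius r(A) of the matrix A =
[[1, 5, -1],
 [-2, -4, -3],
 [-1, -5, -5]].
r(A) ≈ 7.9412

The eigenvalues of A are the roots of its characteristic polynomial. With M = A (coefficients from the trace, the sum of principal 2x2 minors, and det A):
  p(λ) = det(λ I - M) = λ^3 + 8λ^2 + 5λ + 36.
No integer candidate from the rational root theorem (±divisors of 36) is a root, so the roots are irrational. The cubic discriminant is Δ = -81700 < 0, so there is one real root and a complex-conjugate pair. p(-8) = -4 and p(-7) = 50 have opposite signs, so a root lies in (-8, -7); Newton's method refines it to λ ≈ -7.9412. Dividing out (λ - (-7.9412)) leaves approximately λ^2 + 0.0588λ + 4.5333. For λ^2 + 0.0588λ + 4.5333 the discriminant is -18.1298. It is negative, so the remaining roots are the complex-conjugate pair λ ≈ -0.0294 ± 2.129i. Their product equals the constant term, so |λ|^2 ≈ 4.5333 and |λ| ≈ 2.1292.
Thus the eigenvalues (to 4 decimals) are -7.9412 (modulus 7.9412); -0.0294 ± 2.129i (modulus 2.1292). The spectral radius is the largest modulus: r(A) ≈ 7.9412. (Cross-check: r(A) ≤ ||A||_2 ≈ 9.541; equality holds whenever A is normal, though it can also hold for some non-normal A.)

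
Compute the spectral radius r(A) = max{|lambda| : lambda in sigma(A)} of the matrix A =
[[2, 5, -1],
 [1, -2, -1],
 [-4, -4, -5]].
r(A) = (2 + sqrt(96))/2 ≈ 5.899

The eigenvalues of A are the roots of its characteristic polynomial. With M = A (coefficients from the trace, the sum of principal 2x2 minors, and det A):
  p(λ) = det(λ I - M) = λ^3 + 5λ^2 - 17λ - 69.
By the rational root theorem any rational root is an integer divisor of 69. Testing λ = -3: p(-3) = -27 + 45 + 51 - 69 = 0, so λ = -3 is a root. Dividing out (λ + 3) leaves p(λ) = (λ + 3)(λ^2 + 2λ - 23). For λ^2 + 2λ - 23 the discriminant is 96. It is nonnegative but not a perfect square, so the roots are real and irrational: λ = (-2 ± sqrt(96))/2 ≈ 3.899, -5.899.
Thus the eigenvalues (to 4 decimals) are 3.899 (modulus 3.899); -5.899 (modulus 5.899); -3 (modulus 3). The spectral radius is the largest modulus: r(A) = (2 + sqrt(96))/2 ≈ 5.899. (Cross-check: r(A) ≤ ||A||_2 ≈ 8.4911; equality holds whenever A is normal, though it can also hold for some non-normal A.)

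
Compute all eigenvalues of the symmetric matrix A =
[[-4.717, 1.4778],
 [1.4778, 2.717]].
sigma(A) ≈ {-5, 3}

A is real symmetric, so its spectrum consists of real eigenvalues. Expanding the characteristic polynomial of the displayed matrix gives
  det(λ I - A) = p(λ) = λ^2 + (2)λ + (-15).
Solving p(λ) = 0 yields eigenvalues ≈ -5, 3. (A is shown rounded to 4 decimals, so these recover the underlying integer eigenvalues to within that precision.)
Verification: the trace of A = -2 equals the sum of eigenvalues -2, and det(A) ≈ -15.0000 matches the eigenvalue product -15.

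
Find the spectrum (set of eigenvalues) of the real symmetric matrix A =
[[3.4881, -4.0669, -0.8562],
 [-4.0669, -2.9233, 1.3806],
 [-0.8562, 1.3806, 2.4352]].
sigma(A) ≈ {-5, 2, 6}

A is real symmetric, so its spectrum consists of real eigenvalues. Expanding the characteristic polynomial of the displayed matrix gives
  det(λ I - A) = p(λ) = λ^3 + (-3)λ^2 + (-28)λ + (60).
Solving p(λ) = 0 yields eigenvalues ≈ -5, 2, 6. (A is shown rounded to 4 decimals, so these recover the underlying integer eigenvalues to within that precision.)
Verification: the trace of A = 3 equals the sum of eigenvalues 3, and det(A) ≈ -59.9994 matches the eigenvalue product -60.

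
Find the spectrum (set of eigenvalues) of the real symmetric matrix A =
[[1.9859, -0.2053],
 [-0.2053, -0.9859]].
sigma(A) ≈ {-1, 2}

A is real symmetric, so its spectrum consists of real eigenvalues. Expanding the characteristic polynomial of the displayed matrix gives
  det(λ I - A) = p(λ) = λ^2 + (-1)λ + (-2).
Solving p(λ) = 0 yields eigenvalues ≈ -1, 2. (A is shown rounded to 4 decimals, so these recover the underlying integer eigenvalues to within that precision.)
Verification: the trace of A = 1 equals the sum of eigenvalues 1, and det(A) ≈ -2.0000 matches the eigenvalue product -2.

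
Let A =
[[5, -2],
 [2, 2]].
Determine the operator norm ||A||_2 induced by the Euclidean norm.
||A||_2 = sqrt((37 + sqrt(585))/2) ≈ 5.5311 (= sqrt(largest eigenvalue of A^T A))

||A||_2 = sigma_max(A) = sqrt(lambda_max(A^T A)). Form the symmetric matrix M = A^T A =
[[29, -6],
 [-6, 8]].
Its characteristic polynomial (trace, determinant of M give the coefficients) is
  p(λ) = det(λ I - M) = λ^2 - 37λ + 196.
For λ^2 - 37λ + 196 the discriminant is 585. It is nonnegative but not a perfect square, so the roots are real and irrational: λ = (37 ± sqrt(585))/2 ≈ 30.5934, 6.4066.
So the eigenvalues of A^T A are ≈ 6.4066, 30.5934 (all ≥ 0, as they must be for A^T A). The largest is λ_max = (37 + sqrt(585))/2 ≈ 30.5934, hence ||A||_2 = sqrt(λ_max) = sqrt((37 + sqrt(585))/2) ≈ 5.5311.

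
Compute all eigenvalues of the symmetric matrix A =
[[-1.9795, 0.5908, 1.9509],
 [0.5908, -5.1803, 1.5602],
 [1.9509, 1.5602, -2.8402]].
sigma(A) ≈ {-6, -4, 0}

A is real symmetric, so its spectrum consists of real eigenvalues. Expanding the characteristic polynomial of the displayed matrix gives
  det(λ I - A) = p(λ) = λ^3 + (10)λ^2 + (24)λ + (0.0018).
Solving p(λ) = 0 yields eigenvalues ≈ -6, -4, 0. (A is shown rounded to 4 decimals, so these recover the underlying integer eigenvalues to within that precision.)
Verification: the trace of A = -10 equals the sum of eigenvalues -10, and det(A) ≈ -0.0018 matches the eigenvalue product 0.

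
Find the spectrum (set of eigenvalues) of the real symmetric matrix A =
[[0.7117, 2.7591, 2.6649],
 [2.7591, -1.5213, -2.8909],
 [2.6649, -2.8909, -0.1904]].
sigma(A) ≈ {-6, 2, 3}

A is real symmetric, so its spectrum consists of real eigenvalues. Expanding the characteristic polynomial of the displayed matrix gives
  det(λ I - A) = p(λ) = λ^3 + (1)λ^2 + (-24)λ + (36).
Solving p(λ) = 0 yields eigenvalues ≈ -6, 2, 3. (A is shown rounded to 4 decimals, so these recover the underlying integer eigenvalues to within that precision.)
Verification: the trace of A = -1 equals the sum of eigenvalues -1, and det(A) ≈ -36.0005 matches the eigenvalue product -36.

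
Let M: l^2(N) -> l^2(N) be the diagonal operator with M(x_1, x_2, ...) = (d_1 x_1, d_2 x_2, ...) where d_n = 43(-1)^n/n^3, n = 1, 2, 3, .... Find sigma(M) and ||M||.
sigma(M) = {43(-1)^n/n^3 : n ≥ 1} ∪ {0}; ||M|| = 43

A bounded diagonal operator on l^2 with diagonal entries d_n has spectrum equal to the closure of {d_n : n ≥ 1}: every d_n is an eigenvalue (with eigenvector e_n), so {d_n} ⊂ sigma(M); the spectrum is closed, so its closure is too; and for lambda not in the closure, (M - lambda I) has bounded inverse (the diagonal entries 1/(d_n - lambda) are bounded). For our sequence d_n = 43(-1)^n/n^3, n = 1, 2, 3, ...:
  - {d_n} = {43(-1)^n/n^3 : n ≥ 1}; the only limit point is 0
  - closure = {43(-1)^n/n^3 : n ≥ 1} ∪ {0}
For the norm: a diagonal operator has ||M|| = sup_n |d_n|. Here |d_n| = 43/n^3 is decreasing, so sup_n |d_n| = |d_1| = 43. So ||M|| = 43.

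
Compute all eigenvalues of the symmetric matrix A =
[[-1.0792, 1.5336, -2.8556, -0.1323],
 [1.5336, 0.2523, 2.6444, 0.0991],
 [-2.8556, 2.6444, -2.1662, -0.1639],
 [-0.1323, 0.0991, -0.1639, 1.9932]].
sigma(A) ≈ {-6, 1, 2} (2 with multiplicity 2)

A is real symmetric, so its spectrum consists of real eigenvalues. Expanding the characteristic polynomial of the displayed matrix gives
  det(λ I - A) = p(λ) = λ^4 + (1)λ^3 + (-22)λ^2 + (44.0019)λ + (-24.0017).
Solving p(λ) = 0 yields eigenvalues ≈ -6, 1, 2, 2. (A is shown rounded to 4 decimals, so these recover the underlying integer eigenvalues to within that precision.)
Verification: the trace of A = -1 equals the sum of eigenvalues -1, and det(A) ≈ -24.0017 matches the eigenvalue product -24.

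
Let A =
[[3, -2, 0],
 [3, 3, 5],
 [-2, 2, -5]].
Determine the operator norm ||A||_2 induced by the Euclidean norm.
||A||_2 ≈ 8.0596 (= sqrt(largest eigenvalue of A^T A))

||A||_2 = sigma_max(A) = sqrt(lambda_max(A^T A)). Form the symmetric matrix M = A^T A =
[[22, -1, 25],
 [-1, 17, 5],
 [25, 5, 50]].
Its characteristic polynomial (trace, sum of principal 2x2 minors, determinant of M give the coefficients) is
  p(λ) = det(λ I - M) = λ^3 - 89λ^2 + 1673λ - 7225.
No integer candidate from the rational root theorem (±divisors of 7225) is a root, so the roots are irrational. The cubic discriminant is Δ = 1020917616 > 0, so there are three distinct real roots. p(6) = -175 and p(7) = 468 have opposite signs, so a root lies in (6, 7); Newton's method refines it to λ ≈ 6.2517. p(17) = 408 and p(18) = -115 have opposite signs, so a root lies in (17, 18); Newton's method refines it to λ ≈ 17.7915. p(64) = -2553 and p(65) = 120 have opposite signs, so a root lies in (64, 65); Newton's method refines it to λ ≈ 64.9567. Check (Vieta): the three roots sum to 89, matching tr M = 89.
So the eigenvalues of A^T A are ≈ 6.2517, 17.7915, 64.9567 (all ≥ 0, as they must be for A^T A). The largest is λ_max ≈ 64.9567, hence ||A||_2 = sqrt(λ_max) ≈ 8.0596.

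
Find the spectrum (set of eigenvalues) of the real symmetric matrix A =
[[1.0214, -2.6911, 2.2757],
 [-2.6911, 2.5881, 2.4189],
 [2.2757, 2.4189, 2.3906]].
sigma(A) ≈ {-3, 4, 5}

A is real symmetric, so its spectrum consists of real eigenvalues. Expanding the characteristic polynomial of the displayed matrix gives
  det(λ I - A) = p(λ) = λ^3 + (-6)λ^2 + (-7)λ + (60).
Solving p(λ) = 0 yields eigenvalues ≈ -3, 4, 5. (A is shown rounded to 4 decimals, so these recover the underlying integer eigenvalues to within that precision.)
Verification: the trace of A = 6 equals the sum of eigenvalues 6, and det(A) ≈ -60.0002 matches the eigenvalue product -60.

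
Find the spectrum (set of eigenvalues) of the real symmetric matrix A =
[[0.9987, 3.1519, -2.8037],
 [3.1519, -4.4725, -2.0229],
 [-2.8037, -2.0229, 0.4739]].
sigma(A) ≈ {-6, -2, 5}

A is real symmetric, so its spectrum consists of real eigenvalues. Expanding the characteristic polynomial of the displayed matrix gives
  det(λ I - A) = p(λ) = λ^3 + (3)λ^2 + (-28)λ + (-59.9983).
Solving p(λ) = 0 yields eigenvalues ≈ -6, -2, 5. (A is shown rounded to 4 decimals, so these recover the underlying integer eigenvalues to within that precision.)
Verification: the trace of A = -3 equals the sum of eigenvalues -3, and det(A) ≈ 59.9983 matches the eigenvalue product 60.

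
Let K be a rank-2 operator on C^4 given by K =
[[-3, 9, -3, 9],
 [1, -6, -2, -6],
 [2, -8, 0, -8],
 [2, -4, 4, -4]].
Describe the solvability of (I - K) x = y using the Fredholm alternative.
(I - K) is invertible (det(I - K) = 39 ≠ 0), so for every y in C^4 the equation (I - K) x = y has a unique solution.

K has rank 2 and factors as K = U V^T = u1 v1^T + u2 v2^T with u1 = (-3, 1, 2, 2), v1 = (1, -3, 1, -3), u2 = (0, -3, -2, 2), v2 = (0, 1, 1, 1) (multiplying out reproduces the displayed K). The nonzero eigenvalues of U V^T coincide with those of the 2 x 2 matrix G = V^T U = [[v1·u1, v1·u2], [v2·u1, v2·u2]] = [[-10, 1], [5, -3]], and by the Sylvester determinant identity det(I_4 - U V^T) = det(I_2 - V^T U) = det([[11, -1], [-5, 4]]) = (11)(4) - (-1)(-5) = 39. (Direct check: I - K =
[[4, -9, 3, -9],
 [-1, 7, 2, 6],
 [-2, 8, 1, 8],
 [-2, 4, -4, 5]]
has determinant 39.) The finite-dimensional Fredholm alternative says: either (I - K) is invertible, or ker(I - K) ≠ {0} and then range(I - K) = ker((I - K)^*)^⊥, with dim ker(I - K) = dim ker((I - K)^*). Since det(I - K) ≠ 0, 1 is not an eigenvalue of K and ker(I - K) = {0}, so we are in the first case: for every y there is a unique x = (I - K)^(-1) y. (Explicitly, by the Woodbury identity, (I - U V^T)^(-1) = I + U (I_2 - G)^(-1) V^T.)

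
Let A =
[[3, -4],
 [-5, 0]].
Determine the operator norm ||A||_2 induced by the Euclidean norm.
||A||_2 = sqrt(40) ≈ 6.3246 (= sqrt(largest eigenvalue of A^T A))

||A||_2 = sigma_max(A) = sqrt(lambda_max(A^T A)). Form the symmetric matrix M = A^T A =
[[34, -12],
 [-12, 16]].
Its characteristic polynomial (trace, determinant of M give the coefficients) is
  p(λ) = det(λ I - M) = λ^2 - 50λ + 400.
For λ^2 - 50λ + 400 the discriminant is 900. It is a perfect square (30^2), so the roots are rational: λ = (50 ± 30)/2 = 40, 10.
So the eigenvalues of A^T A are ≈ 10, 40 (all ≥ 0, as they must be for A^T A). The largest is λ_max = 40, hence ||A||_2 = sqrt(λ_max) = sqrt(40) ≈ 6.3246.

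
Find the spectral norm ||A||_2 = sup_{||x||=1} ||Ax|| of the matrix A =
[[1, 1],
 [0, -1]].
||A||_2 = sqrt((3 + sqrt(5))/2) ≈ 1.618 (= sqrt(largest eigenvalue of A^T A))

||A||_2 = sigma_max(A) = sqrt(lambda_max(A^T A)). Form the symmetric matrix M = A^T A =
[[1, 1],
 [1, 2]].
Its characteristic polynomial (trace, determinant of M give the coefficients) is
  p(λ) = det(λ I - M) = λ^2 - 3λ + 1.
For λ^2 - 3λ + 1 the discriminant is 5. It is nonnegative but not a perfect square, so the roots are real and irrational: λ = (3 ± sqrt(5))/2 ≈ 2.618, 0.382.
So the eigenvalues of A^T A are ≈ 0.382, 2.618 (all ≥ 0, as they must be for A^T A). The largest is λ_max = (3 + sqrt(5))/2 ≈ 2.618, hence ||A||_2 = sqrt(λ_max) = sqrt((3 + sqrt(5))/2) ≈ 1.618.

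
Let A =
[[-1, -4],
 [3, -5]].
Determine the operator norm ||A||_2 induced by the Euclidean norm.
||A||_2 = sqrt((51 + sqrt(1445))/2) ≈ 6.6713 (= sqrt(largest eigenvalue of A^T A))

||A||_2 = sigma_max(A) = sqrt(lambda_max(A^T A)). Form the symmetric matrix M = A^T A =
[[10, -11],
 [-11, 41]].
Its characteristic polynomial (trace, determinant of M give the coefficients) is
  p(λ) = det(λ I - M) = λ^2 - 51λ + 289.
For λ^2 - 51λ + 289 the discriminant is 1445. It is nonnegative but not a perfect square, so the roots are real and irrational: λ = (51 ± sqrt(1445))/2 ≈ 44.5066, 6.4934.
So the eigenvalues of A^T A are ≈ 6.4934, 44.5066 (all ≥ 0, as they must be for A^T A). The largest is λ_max = (51 + sqrt(1445))/2 ≈ 44.5066, hence ||A||_2 = sqrt(λ_max) = sqrt((51 + sqrt(1445))/2) ≈ 6.6713.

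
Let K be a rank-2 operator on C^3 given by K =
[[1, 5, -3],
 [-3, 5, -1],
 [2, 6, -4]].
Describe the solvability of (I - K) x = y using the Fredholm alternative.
(I - K) is invertible (det(I - K) = 7 ≠ 0), so for every y in C^3 the equation (I - K) x = y has a unique solution.

K has rank 2 and factors as K = U V^T = u1 v1^T + u2 v2^T with u1 = (1, 2, 1), v1 = (-1, 3, -1), u2 = (2, -1, 3), v2 = (1, 1, -1) (multiplying out reproduces the displayed K). The nonzero eigenvalues of U V^T coincide with those of the 2 x 2 matrix G = V^T U = [[v1·u1, v1·u2], [v2·u1, v2·u2]] = [[4, -8], [2, -2]], and by the Sylvester determinant identity det(I_3 - U V^T) = det(I_2 - V^T U) = det([[-3, 8], [-2, 3]]) = (-3)(3) - (8)(-2) = 7. (Direct check: I - K =
[[0, -5, 3],
 [3, -4, 1],
 [-2, -6, 5]]
has determinant 7.) The finite-dimensional Fredholm alternative says: either (I - K) is invertible, or ker(I - K) ≠ {0} and then range(I - K) = ker((I - K)^*)^⊥, with dim ker(I - K) = dim ker((I - K)^*). Since det(I - K) ≠ 0, 1 is not an eigenvalue of K and ker(I - K) = {0}, so we are in the first case: for every y there is a unique x = (I - K)^(-1) y. (Explicitly, by the Woodbury identity, (I - U V^T)^(-1) = I + U (I_2 - G)^(-1) V^T.)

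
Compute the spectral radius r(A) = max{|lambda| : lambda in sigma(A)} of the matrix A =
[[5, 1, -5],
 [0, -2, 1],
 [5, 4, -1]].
r(A) ≈ 4.5313

The eigenvalues of A are the roots of its characteristic polynomial. With M = A (coefficients from the trace, the sum of principal 2x2 minors, and det A):
  p(λ) = det(λ I - M) = λ^3 - 2λ^2 + 8λ + 55.
No integer candidate from the rational root theorem (±divisors of 55) is a root, so the roots are irrational. The cubic discriminant is Δ = -97547 < 0, so there is one real root and a complex-conjugate pair. p(-3) = -14 and p(-2) = 23 have opposite signs, so a root lies in (-3, -2); Newton's method refines it to λ ≈ -2.6787. Dividing out (λ - (-2.6787)) leaves approximately λ^2 - 4.6787λ + 20.5326. For λ^2 - 4.6787λ + 20.5326 the discriminant is -60.2405. It is negative, so the remaining roots are the complex-conjugate pair λ ≈ 2.3393 ± 3.8807i. Their product equals the constant term, so |λ|^2 ≈ 20.5326 and |λ| ≈ 4.5313.
Thus the eigenvalues (to 4 decimals) are -2.6787 (modulus 2.6787); 2.3393 ± 3.8807i (modulus 4.5313). The spectral radius is the largest modulus: r(A) ≈ 4.5313. (Cross-check: r(A) ≤ ||A||_2 ≈ 9.0784; equality holds whenever A is normal, though it can also hold for some non-normal A.)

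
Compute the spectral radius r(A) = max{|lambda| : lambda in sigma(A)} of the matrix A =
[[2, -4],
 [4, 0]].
r(A) = 4

The eigenvalues of A are the roots of its characteristic polynomial. With M = A (coefficients from the trace and determinant):
  p(λ) = det(λ I - M) = λ^2 - 2λ + 16.
For λ^2 - 2λ + 16 the discriminant is -60. It is negative, so the roots are the complex-conjugate pair λ = 1 ± (sqrt(60)/2) i ≈ 1 ± 3.873i. For a conjugate pair the product of the roots equals the constant term, so |λ|^2 = 16 and |λ| = sqrt(16) = 4.
Thus the eigenvalues (to 4 decimals) are 1 ± 3.873i (modulus 4). The spectral radius is the largest modulus: r(A) = 4. (Cross-check: r(A) ≤ ||A||_2 ≈ 5.1231; equality holds whenever A is normal, though it can also hold for some non-normal A.)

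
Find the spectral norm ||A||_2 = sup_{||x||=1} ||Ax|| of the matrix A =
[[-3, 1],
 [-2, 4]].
||A||_2 = sqrt((30 + sqrt(500))/2) ≈ 5.1167 (= sqrt(largest eigenvalue of A^T A))

||A||_2 = sigma_max(A) = sqrt(lambda_max(A^T A)). Form the symmetric matrix M = A^T A =
[[13, -11],
 [-11, 17]].
Its characteristic polynomial (trace, determinant of M give the coefficients) is
  p(λ) = det(λ I - M) = λ^2 - 30λ + 100.
For λ^2 - 30λ + 100 the discriminant is 500. It is nonnegative but not a perfect square, so the roots are real and irrational: λ = (30 ± sqrt(500))/2 ≈ 26.1803, 3.8197.
So the eigenvalues of A^T A are ≈ 3.8197, 26.1803 (all ≥ 0, as they must be for A^T A). The largest is λ_max = (30 + sqrt(500))/2 ≈ 26.1803, hence ||A||_2 = sqrt(λ_max) = sqrt((30 + sqrt(500))/2) ≈ 5.1167.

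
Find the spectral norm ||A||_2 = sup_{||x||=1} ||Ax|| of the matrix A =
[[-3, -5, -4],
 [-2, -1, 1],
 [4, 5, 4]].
||A||_2 ≈ 10.3866 (= sqrt(largest eigenvalue of A^T A))

||A||_2 = sigma_max(A) = sqrt(lambda_max(A^T A)). Form the symmetric matrix M = A^T A =
[[29, 37, 26],
 [37, 51, 39],
 [26, 39, 33]].
Its characteristic polynomial (trace, sum of principal 2x2 minors, determinant of M give the coefficients) is
  p(λ) = det(λ I - M) = λ^3 - 113λ^2 + 553λ - 81.
No integer candidate from the rational root theorem (±divisors of 81) is a root, so the roots are irrational. The cubic discriminant is Δ = 2851858800 > 0, so there are three distinct real roots. p(0) = -81 and p(1) = 360 have opposite signs, so a root lies in (0, 1); Newton's method refines it to λ ≈ 0.1511. p(4) = 387 and p(5) = -16 have opposite signs, so a root lies in (4, 5); Newton's method refines it to λ ≈ 4.9679. p(107) = -9604 and p(108) = 1323 have opposite signs, so a root lies in (107, 108); Newton's method refines it to λ ≈ 107.8809. Check (Vieta): the three roots sum to 113, matching tr M = 113.
So the eigenvalues of A^T A are ≈ 0.1511, 4.9679, 107.8809 (all ≥ 0, as they must be for A^T A). The largest is λ_max ≈ 107.8809, hence ||A||_2 = sqrt(λ_max) ≈ 10.3866.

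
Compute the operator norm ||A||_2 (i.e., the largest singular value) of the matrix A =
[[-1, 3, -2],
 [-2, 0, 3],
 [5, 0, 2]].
||A||_2 ≈ 5.78 (= sqrt(largest eigenvalue of A^T A))

||A||_2 = sigma_max(A) = sqrt(lambda_max(A^T A)). Form the symmetric matrix M = A^T A =
[[30, -3, 6],
 [-3, 9, -6],
 [6, -6, 17]].
Its characteristic polynomial (trace, sum of principal 2x2 minors, determinant of M give the coefficients) is
  p(λ) = det(λ I - M) = λ^3 - 56λ^2 + 852λ - 3249.
No integer candidate from the rational root theorem (±divisors of 3249) is a root, so the roots are irrational. The cubic discriminant is Δ = 25529733 > 0, so there are three distinct real roots. p(5) = -264 and p(6) = 63 have opposite signs, so a root lies in (5, 6); Newton's method refines it to λ ≈ 5.7873. p(16) = 143 and p(17) = -36 have opposite signs, so a root lies in (16, 17); Newton's method refines it to λ ≈ 16.8043. p(33) = -180 and p(34) = 287 have opposite signs, so a root lies in (33, 34); Newton's method refines it to λ ≈ 33.4084. Check (Vieta): the three roots sum to 56, matching tr M = 56.
So the eigenvalues of A^T A are ≈ 5.7873, 16.8043, 33.4084 (all ≥ 0, as they must be for A^T A). The largest is λ_max ≈ 33.4084, hence ||A||_2 = sqrt(λ_max) ≈ 5.78.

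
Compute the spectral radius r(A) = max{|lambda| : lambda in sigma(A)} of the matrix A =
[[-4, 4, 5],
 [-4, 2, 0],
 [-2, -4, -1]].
r(A) ≈ 5.9054

The eigenvalues of A are the roots of its characteristic polynomial. With M = A (coefficients from the trace, the sum of principal 2x2 minors, and det A):
  p(λ) = det(λ I - M) = λ^3 + 3λ^2 + 20λ - 92.
No integer candidate from the rational root theorem (±divisors of 92) is a root, so the roots are irrational. The cubic discriminant is Δ = -346352 < 0, so there is one real root and a complex-conjugate pair. p(2) = -32 and p(3) = 22 have opposite signs, so a root lies in (2, 3); Newton's method refines it to λ ≈ 2.6381. Dividing out (λ - (2.6381)) leaves approximately λ^2 + 5.6381λ + 34.8738. For λ^2 + 5.6381λ + 34.8738 the discriminant is -107.707. It is negative, so the remaining roots are the complex-conjugate pair λ ≈ -2.819 ± 5.1891i. Their product equals the constant term, so |λ|^2 ≈ 34.8738 and |λ| ≈ 5.9054.
Thus the eigenvalues (to 4 decimals) are 2.6381 (modulus 2.6381); -2.819 ± 5.1891i (modulus 5.9054). The spectral radius is the largest modulus: r(A) ≈ 5.9054. (Cross-check: r(A) ≤ ||A||_2 ≈ 8.4572; equality holds whenever A is normal, though it can also hold for some non-normal A.)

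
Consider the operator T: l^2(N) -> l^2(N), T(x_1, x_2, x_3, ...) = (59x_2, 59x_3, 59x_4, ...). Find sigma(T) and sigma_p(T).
sigma(T) = closed disk {z in C : |z| ≤ 59}; sigma_p(T) = open disk {z in C : |z| < 59}

Note T = 59·V where V is the unit left shift (V x)_k = x_{k+1}; so sigma(T) = 59·sigma(V) and ||T|| = 59||V||. ||T x||^2 = 3481sum_{k≥2} |x_k|^2 ≤ 3481||x||^2, with equality on {x : x_1 = 0}, so ||T|| = 59. For any lambda with |lambda| < 59, set r = lambda/59 (|r| < 1); the vector x = (1, r, r^2, ...) is in l^2 and satisfies T x = 59(r, r^2, ...) = lambda x, so lambda is an eigenvalue. On the boundary |lambda| = 59 the geometric series diverges, so no l^2 eigenvector exists, but these lambda lie in the approximate point spectrum. Hence sigma(T) is the closed disk of radius 59 and sigma_p(T) is the open disk.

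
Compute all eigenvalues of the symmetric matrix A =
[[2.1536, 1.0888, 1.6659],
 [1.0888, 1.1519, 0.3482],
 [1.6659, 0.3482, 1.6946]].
sigma(A) ≈ {0, 1, 4}

A is real symmetric, so its spectrum consists of real eigenvalues. Expanding the characteristic polynomial of the displayed matrix gives
  det(λ I - A) = p(λ) = λ^3 + (-5)λ^2 + (4)λ + (0).
Solving p(λ) = 0 yields eigenvalues ≈ 0, 1, 4. (A is shown rounded to 4 decimals, so these recover the underlying integer eigenvalues to within that precision.)
Verification: the trace of A = 5 equals the sum of eigenvalues 5, and det(A) ≈ 0.0002 matches the eigenvalue product 0.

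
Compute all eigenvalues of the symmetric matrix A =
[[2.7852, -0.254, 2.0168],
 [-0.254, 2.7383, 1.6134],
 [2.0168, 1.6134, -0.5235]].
sigma(A) ≈ {-2, 3, 4}

A is real symmetric, so its spectrum consists of real eigenvalues. Expanding the characteristic polynomial of the displayed matrix gives
  det(λ I - A) = p(λ) = λ^3 + (-5)λ^2 + (-2)λ + (24).
Solving p(λ) = 0 yields eigenvalues ≈ -2, 3, 4. (A is shown rounded to 4 decimals, so these recover the underlying integer eigenvalues to within that precision.)
Verification: the trace of A = 5 equals the sum of eigenvalues 5, and det(A) ≈ -23.9998 matches the eigenvalue product -24.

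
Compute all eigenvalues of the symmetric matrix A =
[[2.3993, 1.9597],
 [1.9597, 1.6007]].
sigma(A) ≈ {0, 4}

A is real symmetric, so its spectrum consists of real eigenvalues. Expanding the characteristic polynomial of the displayed matrix gives
  det(λ I - A) = p(λ) = λ^2 + (-4)λ + (0).
Solving p(λ) = 0 yields eigenvalues ≈ 0, 4. (A is shown rounded to 4 decimals, so these recover the underlying integer eigenvalues to within that precision.)
Verification: the trace of A = 4 equals the sum of eigenvalues 4, and det(A) ≈ 0.0001 matches the eigenvalue product 0.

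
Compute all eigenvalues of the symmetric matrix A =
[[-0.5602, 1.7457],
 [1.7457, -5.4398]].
sigma(A) ≈ {-6, 0}

A is real symmetric, so its spectrum consists of real eigenvalues. Expanding the characteristic polynomial of the displayed matrix gives
  det(λ I - A) = p(λ) = λ^2 + (6)λ + (0).
Solving p(λ) = 0 yields eigenvalues ≈ -6, 0. (A is shown rounded to 4 decimals, so these recover the underlying integer eigenvalues to within that precision.)
Verification: the trace of A = -6 equals the sum of eigenvalues -6, and det(A) ≈ -0.0001 matches the eigenvalue product 0.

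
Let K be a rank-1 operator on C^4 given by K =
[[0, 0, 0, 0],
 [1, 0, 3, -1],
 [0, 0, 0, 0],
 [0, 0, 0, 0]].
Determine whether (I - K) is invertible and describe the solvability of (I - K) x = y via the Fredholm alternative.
(I - K) is invertible (det(I - K) = 1 ≠ 0), so for every y in C^4 the equation (I - K) x = y has a unique solution.

K has rank 1, so it is an outer product K = u v^T: every row of K is a multiple of one row vector. Reading off the entries, u = (0, 1, 0, 0) and v = (1, 0, 3, -1) (row i of K equals u_i·v^T). A rank-one matrix u v^T satisfies K u = u (v·u) and kills the (3)-dimensional subspace v^⊥, so its characteristic polynomial is lambda^3 (lambda - v·u) with v·u = tr K = 0. Hence the eigenvalues of I - K are 1 (multiplicity 3) and 1 - (0) = 1, so det(I - K) = 1. (Direct check: I - K =
[[1, 0, 0, 0],
 [-1, 1, -3, 1],
 [0, 0, 1, 0],
 [0, 0, 0, 1]]
has determinant 1.) The finite-dimensional Fredholm alternative says: either (I - K) is invertible, or ker(I - K) ≠ {0} and then range(I - K) = ker((I - K)^*)^⊥, with dim ker(I - K) = dim ker((I - K)^*). Since det(I - K) ≠ 0, 1 is not an eigenvalue of K and ker(I - K) = {0}, so we are in the first case: for every y there is a unique x = (I - K)^(-1) y. Explicitly, by the Sherman–Morrison formula, (I - u v^T)^(-1) = I + u v^T/(1 - v·u), i.e. (I - K)^(-1) = I + K.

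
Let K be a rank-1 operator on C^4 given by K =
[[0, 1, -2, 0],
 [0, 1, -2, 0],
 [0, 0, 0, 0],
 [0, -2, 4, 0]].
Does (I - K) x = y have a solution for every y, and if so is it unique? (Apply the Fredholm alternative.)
(I - K) is singular (det(I - K) = 0, i.e. 1 ∈ sigma(K)). (I - K) x = y is solvable iff y ⊥ ker((I - K)^*) = span{(0, 1, -2, 0)}, i.e. iff y_2 - 2y_3 = 0. When solvable, the solutions are x = y + c·(1, 1, 0, -2), c arbitrary (ker(I - K) = span{(1, 1, 0, -2)}, dimension 1).

K has rank 1, so it is an outer product K = u v^T: every row of K is a multiple of one row vector. Reading off the entries, u = (1, 1, 0, -2) and v = (0, 1, -2, 0) (row i of K equals u_i·v^T). A rank-one matrix u v^T satisfies K u = u (v·u) and kills the (3)-dimensional subspace v^⊥, so its characteristic polynomial is lambda^3 (lambda - v·u) with v·u = tr K = 1. Hence the eigenvalues of I - K are 1 (multiplicity 3) and 1 - (1) = 0, so det(I - K) = 0. (Direct check: I - K =
[[1, -1, 2, 0],
 [0, 0, 2, 0],
 [0, 0, 1, 0],
 [0, 2, -4, 1]]
has determinant 0.) So 1 is an eigenvalue of K and (I - K) is not invertible. The finite-dimensional Fredholm alternative says: either (I - K) is invertible, or ker(I - K) ≠ {0} and then range(I - K) = ker((I - K)^*)^⊥, with dim ker(I - K) = dim ker((I - K)^*). We are in the second case, so we need both kernels. Kernel of I - K: (I - K) u = u - u (v·u) = u - u = 0, so ker(I - K) = span{u} = span{(1, 1, 0, -2)} (it is exactly 1-dimensional because rank(I - K) = 3). Kernel of the adjoint: K is real, so (I - K)^* = I - K^T = I - v u^T, and (I - v u^T) v = v - v (u·v) = 0; hence ker((I - K)^*) = span{v} = span{(0, 1, -2, 0)}. Therefore (I - K) x = y is solvable iff <y, v> = 0, i.e. iff y_2 - 2y_3 = 0. When this holds, K y = u (v·y) = 0, so (I - K) y = y and x = y is a particular solution; the full solution set is the line x = y + c·u = y + c·(1, 1, 0, -2), c ∈ C.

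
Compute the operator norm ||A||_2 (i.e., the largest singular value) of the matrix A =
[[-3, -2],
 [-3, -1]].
||A||_2 = sqrt((23 + sqrt(493))/2) ≈ 4.7541 (= sqrt(largest eigenvalue of A^T A))

||A||_2 = sigma_max(A) = sqrt(lambda_max(A^T A)). Form the symmetric matrix M = A^T A =
[[18, 9],
 [9, 5]].
Its characteristic polynomial (trace, determinant of M give the coefficients) is
  p(λ) = det(λ I - M) = λ^2 - 23λ + 9.
For λ^2 - 23λ + 9 the discriminant is 493. It is nonnegative but not a perfect square, so the roots are real and irrational: λ = (23 ± sqrt(493))/2 ≈ 22.6018, 0.3982.
So the eigenvalues of A^T A are ≈ 0.3982, 22.6018 (all ≥ 0, as they must be for A^T A). The largest is λ_max = (23 + sqrt(493))/2 ≈ 22.6018, hence ||A||_2 = sqrt(λ_max) = sqrt((23 + sqrt(493))/2) ≈ 4.7541.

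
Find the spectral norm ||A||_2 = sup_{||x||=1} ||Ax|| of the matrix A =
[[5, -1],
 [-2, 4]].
||A||_2 = sqrt((46 + sqrt(820))/2) ≈ 6.1088 (= sqrt(largest eigenvalue of A^T A))

||A||_2 = sigma_max(A) = sqrt(lambda_max(A^T A)). Form the symmetric matrix M = A^T A =
[[29, -13],
 [-13, 17]].
Its characteristic polynomial (trace, determinant of M give the coefficients) is
  p(λ) = det(λ I - M) = λ^2 - 46λ + 324.
For λ^2 - 46λ + 324 the discriminant is 820. It is nonnegative but not a perfect square, so the roots are real and irrational: λ = (46 ± sqrt(820))/2 ≈ 37.3178, 8.6822.
So the eigenvalues of A^T A are ≈ 8.6822, 37.3178 (all ≥ 0, as they must be for A^T A). The largest is λ_max = (46 + sqrt(820))/2 ≈ 37.3178, hence ||A||_2 = sqrt(λ_max) = sqrt((46 + sqrt(820))/2) ≈ 6.1088.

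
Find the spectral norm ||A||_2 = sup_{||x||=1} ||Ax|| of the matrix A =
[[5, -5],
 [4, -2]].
||A||_2 = sqrt((70 + sqrt(4500))/2) ≈ 8.279 (= sqrt(largest eigenvalue of A^T A))

||A||_2 = sigma_max(A) = sqrt(lambda_max(A^T A)). Form the symmetric matrix M = A^T A =
[[41, -33],
 [-33, 29]].
Its characteristic polynomial (trace, determinant of M give the coefficients) is
  p(λ) = det(λ I - M) = λ^2 - 70λ + 100.
For λ^2 - 70λ + 100 the discriminant is 4500. It is nonnegative but not a perfect square, so the roots are real and irrational: λ = (70 ± sqrt(4500))/2 ≈ 68.541, 1.459.
So the eigenvalues of A^T A are ≈ 1.459, 68.541 (all ≥ 0, as they must be for A^T A). The largest is λ_max = (70 + sqrt(4500))/2 ≈ 68.541, hence ||A||_2 = sqrt(λ_max) = sqrt((70 + sqrt(4500))/2) ≈ 8.279.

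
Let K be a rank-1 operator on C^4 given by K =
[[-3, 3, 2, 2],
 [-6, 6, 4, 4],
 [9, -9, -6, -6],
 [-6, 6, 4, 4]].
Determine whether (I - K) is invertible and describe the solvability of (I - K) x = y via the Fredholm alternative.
(I - K) is singular (det(I - K) = 0, i.e. 1 ∈ sigma(K)). (I - K) x = y is solvable iff y ⊥ ker((I - K)^*) = span{(-3, 3, 2, 2)}, i.e. iff -3y_1 + 3y_2 + 2y_3 + 2y_4 = 0. When solvable, the solutions are x = y + c·(1, 2, -3, 2), c arbitrary (ker(I - K) = span{(1, 2, -3, 2)}, dimension 1).

K has rank 1, so it is an outer product K = u v^T: every row of K is a multiple of one row vector. Reading off the entries, u = (1, 2, -3, 2) and v = (-3, 3, 2, 2) (row i of K equals u_i·v^T). A rank-one matrix u v^T satisfies K u = u (v·u) and kills the (3)-dimensional subspace v^⊥, so its characteristic polynomial is lambda^3 (lambda - v·u) with v·u = tr K = 1. Hence the eigenvalues of I - K are 1 (multiplicity 3) and 1 - (1) = 0, so det(I - K) = 0. (Direct check: I - K =
[[4, -3, -2, -2],
 [6, -5, -4, -4],
 [-9, 9, 7, 6],
 [6, -6, -4, -3]]
has determinant 0.) So 1 is an eigenvalue of K and (I - K) is not invertible. The finite-dimensional Fredholm alternative says: either (I - K) is invertible, or ker(I - K) ≠ {0} and then range(I - K) = ker((I - K)^*)^⊥, with dim ker(I - K) = dim ker((I - K)^*). We are in the second case, so we need both kernels. Kernel of I - K: (I - K) u = u - u (v·u) = u - u = 0, so ker(I - K) = span{u} = span{(1, 2, -3, 2)} (it is exactly 1-dimensional because rank(I - K) = 3). Kernel of the adjoint: K is real, so (I - K)^* = I - K^T = I - v u^T, and (I - v u^T) v = v - v (u·v) = 0; hence ker((I - K)^*) = span{v} = span{(-3, 3, 2, 2)}. Therefore (I - K) x = y is solvable iff <y, v> = 0, i.e. iff -3y_1 + 3y_2 + 2y_3 + 2y_4 = 0. When this holds, K y = u (v·y) = 0, so (I - K) y = y and x = y is a particular solution; the full solution set is the line x = y + c·u = y + c·(1, 2, -3, 2), c ∈ C.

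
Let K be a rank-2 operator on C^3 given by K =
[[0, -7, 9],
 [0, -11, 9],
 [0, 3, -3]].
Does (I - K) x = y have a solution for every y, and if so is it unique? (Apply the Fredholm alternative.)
(I - K) is invertible (det(I - K) = 21 ≠ 0), so for every y in C^3 the equation (I - K) x = y has a unique solution.

K has rank 2 and factors as K = U V^T = u1 v1^T + u2 v2^T with u1 = (-3, -3, 1), v1 = (0, 3, -3), u2 = (-1, 1, 0), v2 = (0, -2, 0) (multiplying out reproduces the displayed K). The nonzero eigenvalues of U V^T coincide with those of the 2 x 2 matrix G = V^T U = [[v1·u1, v1·u2], [v2·u1, v2·u2]] = [[-12, 3], [6, -2]], and by the Sylvester determinant identity det(I_3 - U V^T) = det(I_2 - V^T U) = det([[13, -3], [-6, 3]]) = (13)(3) - (-3)(-6) = 21. (Direct check: I - K =
[[1, 7, -9],
 [0, 12, -9],
 [0, -3, 4]]
has determinant 21.) The finite-dimensional Fredholm alternative says: either (I - K) is invertible, or ker(I - K) ≠ {0} and then range(I - K) = ker((I - K)^*)^⊥, with dim ker(I - K) = dim ker((I - K)^*). Since det(I - K) ≠ 0, 1 is not an eigenvalue of K and ker(I - K) = {0}, so we are in the first case: for every y there is a unique x = (I - K)^(-1) y. (Explicitly, by the Woodbury identity, (I - U V^T)^(-1) = I + U (I_2 - G)^(-1) V^T.)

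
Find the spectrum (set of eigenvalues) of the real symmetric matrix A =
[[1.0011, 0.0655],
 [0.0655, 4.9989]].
sigma(A) ≈ {1, 5}

A is real symmetric, so its spectrum consists of real eigenvalues. Expanding the characteristic polynomial of the displayed matrix gives
  det(λ I - A) = p(λ) = λ^2 + (-6)λ + (5).
Solving p(λ) = 0 yields eigenvalues ≈ 1, 5. (A is shown rounded to 4 decimals, so these recover the underlying integer eigenvalues to within that precision.)
Verification: the trace of A = 6 equals the sum of eigenvalues 6, and det(A) ≈ 5.0001 matches the eigenvalue product 5.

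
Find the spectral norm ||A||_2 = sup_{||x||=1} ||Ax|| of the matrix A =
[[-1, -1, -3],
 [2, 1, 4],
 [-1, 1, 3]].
||A||_2 ≈ 6.2452 (= sqrt(largest eigenvalue of A^T A))

||A||_2 = sigma_max(A) = sqrt(lambda_max(A^T A)). Form the symmetric matrix M = A^T A =
[[6, 2, 8],
 [2, 3, 10],
 [8, 10, 34]].
Its characteristic polynomial (trace, sum of principal 2x2 minors, determinant of M give the coefficients) is
  p(λ) = det(λ I - M) = λ^3 - 43λ^2 + 156λ - 4.
No integer candidate from the rational root theorem (±divisors of 4) is a root, so the roots are irrational. The cubic discriminant is Δ = 29022032 > 0, so there are three distinct real roots. p(0) = -4 and p(1) = 110 have opposite signs, so a root lies in (0, 1); Newton's method refines it to λ ≈ 0.0258. p(3) = 104 and p(4) = -4 have opposite signs, so a root lies in (3, 4); Newton's method refines it to λ ≈ 3.9712. p(39) = -4 and p(40) = 1436 have opposite signs, so a root lies in (39, 40); Newton's method refines it to λ ≈ 39.0029. Check (Vieta): the three roots sum to 43, matching tr M = 43.
So the eigenvalues of A^T A are ≈ 0.0258, 3.9712, 39.0029 (all ≥ 0, as they must be for A^T A). The largest is λ_max ≈ 39.0029, hence ||A||_2 = sqrt(λ_max) ≈ 6.2452.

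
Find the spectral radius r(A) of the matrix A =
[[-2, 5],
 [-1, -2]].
r(A) = 3

The eigenvalues of A are the roots of its characteristic polynomial. With M = A (coefficients from the trace and determinant):
  p(λ) = det(λ I - M) = λ^2 + 4λ + 9.
For λ^2 + 4λ + 9 the discriminant is -20. It is negative, so the roots are the complex-conjugate pair λ = -2 ± (sqrt(20)/2) i ≈ -2 ± 2.2361i. For a conjugate pair the product of the roots equals the constant term, so |λ|^2 = 9 and |λ| = sqrt(9) = 3.
Thus the eigenvalues (to 4 decimals) are -2 ± 2.2361i (modulus 3). The spectral radius is the largest modulus: r(A) = 3. (Cross-check: r(A) ≤ ||A||_2 ≈ 5.6056; equality holds whenever A is normal, though it can also hold for some non-normal A.)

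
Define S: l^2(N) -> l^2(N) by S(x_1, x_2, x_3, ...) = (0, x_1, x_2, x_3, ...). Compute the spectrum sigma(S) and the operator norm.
sigma(S) = closed disk {z in C : |z| ≤ 1}; ||S|| = 1

S is the unit right shift on l^2(N). ||S x||^2 = sum_{k≥1} |x_k|^2 = ||x||^2, so ||S|| = 1 and sigma(S) ⊂ {|z| ≤ 1}. For any |lambda| < 1, the equation (S - lambda I) x = 0 forces x_1 = 0, then x_k = lambda x_{k+1} ⇒ x = 0, so S has no eigenvalues. But (S - lambda I) is not surjective for |lambda| < 1: solving (S - lambda I) x = e_1 would require x_n proportional to lambda^(-n), which is not in l^2. So every |lambda| < 1 lies in the residual spectrum. The boundary |lambda| = 1 is in the approximate point spectrum (the spectrum is closed). Hence sigma(S) is the closed disk of radius 1.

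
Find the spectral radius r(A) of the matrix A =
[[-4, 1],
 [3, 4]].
r(A) = sqrt(76)/2 ≈ 4.3589

The eigenvalues of A are the roots of its characteristic polynomial. With M = A (coefficients from the trace and determinant):
  p(λ) = det(λ I - M) = λ^2 - 19.
For λ^2 - 19 the discriminant is 76. It is nonnegative but not a perfect square, so the roots are real and irrational: λ = ± sqrt(76)/2 ≈ 4.3589, -4.3589.
Thus the eigenvalues (to 4 decimals) are 4.3589 (modulus 4.3589); -4.3589 (modulus 4.3589). The spectral radius is the largest modulus: r(A) = sqrt(76)/2 ≈ 4.3589. (Cross-check: r(A) ≤ ||A||_2 ≈ 5.4721; equality holds whenever A is normal, though it can also hold for some non-normal A.)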